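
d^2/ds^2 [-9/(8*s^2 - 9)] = 432*(-8*s^2 - 3)/(8*s^2 - 9)^3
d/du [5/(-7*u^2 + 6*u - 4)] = 10*(7*u - 3)/(7*u^2 - 6*u + 4)^2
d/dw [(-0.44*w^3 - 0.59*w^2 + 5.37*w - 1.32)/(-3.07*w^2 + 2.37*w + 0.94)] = (1.3508*w^4 - 2.0856*w^3 + 13.8468*w^2 - 9.214*w + 8.1762)/(9.4249*w^4 - 14.5518*w^3 - 0.154699999999999*w^2 + 4.4556*w + 0.8836)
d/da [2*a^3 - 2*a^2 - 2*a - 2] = 6*a^2 - 4*a - 2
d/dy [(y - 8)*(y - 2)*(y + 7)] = 3*y^2 - 6*y - 54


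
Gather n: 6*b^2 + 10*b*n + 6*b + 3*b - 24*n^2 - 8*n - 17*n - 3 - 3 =6*b^2 + 9*b - 24*n^2 + n*(10*b - 25) - 6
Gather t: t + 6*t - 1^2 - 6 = 7*t - 7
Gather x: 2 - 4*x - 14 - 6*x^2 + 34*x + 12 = -6*x^2 + 30*x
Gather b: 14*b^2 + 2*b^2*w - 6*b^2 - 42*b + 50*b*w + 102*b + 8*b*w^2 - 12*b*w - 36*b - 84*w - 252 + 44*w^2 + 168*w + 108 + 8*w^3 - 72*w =b^2*(2*w + 8) + b*(8*w^2 + 38*w + 24) + 8*w^3 + 44*w^2 + 12*w - 144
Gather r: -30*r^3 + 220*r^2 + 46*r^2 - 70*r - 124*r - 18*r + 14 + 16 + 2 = -30*r^3 + 266*r^2 - 212*r + 32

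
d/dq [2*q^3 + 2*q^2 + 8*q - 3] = 6*q^2 + 4*q + 8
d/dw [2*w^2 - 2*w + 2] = 4*w - 2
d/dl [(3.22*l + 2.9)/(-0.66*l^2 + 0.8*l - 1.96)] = (2.1252*l^2 + 3.828*l - 8.6312)/(0.4356*l^4 - 1.056*l^3 + 3.2272*l^2 - 3.136*l + 3.8416)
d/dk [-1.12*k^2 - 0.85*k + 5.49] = -2.24*k - 0.85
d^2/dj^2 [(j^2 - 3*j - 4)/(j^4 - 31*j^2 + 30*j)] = 6*(j^8 - 6*j^7 - 3*j^6 + 33*j^5 + 462*j^4 - 731*j^3 - 3844*j^2 + 3720*j - 1200)/(j^3*(j^9 - 93*j^7 + 90*j^6 + 2883*j^5 - 5580*j^4 - 27091*j^3 + 86490*j^2 - 83700*j + 27000))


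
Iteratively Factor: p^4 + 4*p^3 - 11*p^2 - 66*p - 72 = (p + 3)*(p^3 + p^2 - 14*p - 24) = (p + 2)*(p + 3)*(p^2 - p - 12) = (p + 2)*(p + 3)^2*(p - 4)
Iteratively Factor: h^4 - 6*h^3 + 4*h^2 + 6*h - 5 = (h - 5)*(h^3 - h^2 - h + 1) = (h - 5)*(h + 1)*(h^2 - 2*h + 1) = (h - 5)*(h - 1)*(h + 1)*(h - 1)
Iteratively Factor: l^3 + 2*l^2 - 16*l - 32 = (l + 4)*(l^2 - 2*l - 8) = (l - 4)*(l + 4)*(l + 2)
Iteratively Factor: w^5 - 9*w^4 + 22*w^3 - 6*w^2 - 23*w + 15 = (w - 3)*(w^4 - 6*w^3 + 4*w^2 + 6*w - 5) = (w - 3)*(w - 1)*(w^3 - 5*w^2 - w + 5) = (w - 3)*(w - 1)*(w + 1)*(w^2 - 6*w + 5) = (w - 5)*(w - 3)*(w - 1)*(w + 1)*(w - 1)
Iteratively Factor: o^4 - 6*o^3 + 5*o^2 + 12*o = (o - 3)*(o^3 - 3*o^2 - 4*o) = (o - 3)*(o + 1)*(o^2 - 4*o) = o*(o - 3)*(o + 1)*(o - 4)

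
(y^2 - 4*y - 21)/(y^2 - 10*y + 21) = (y + 3)/(y - 3)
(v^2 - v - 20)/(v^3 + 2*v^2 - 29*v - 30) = (v + 4)/(v^2 + 7*v + 6)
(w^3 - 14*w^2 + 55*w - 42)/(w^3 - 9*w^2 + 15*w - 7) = (w - 6)/(w - 1)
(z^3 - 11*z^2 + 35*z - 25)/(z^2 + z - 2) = (z^2 - 10*z + 25)/(z + 2)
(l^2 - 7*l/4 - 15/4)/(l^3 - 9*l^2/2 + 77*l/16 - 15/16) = 4*(4*l + 5)/(16*l^2 - 24*l + 5)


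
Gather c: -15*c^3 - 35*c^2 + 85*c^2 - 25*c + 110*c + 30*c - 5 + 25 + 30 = -15*c^3 + 50*c^2 + 115*c + 50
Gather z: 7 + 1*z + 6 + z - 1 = 2*z + 12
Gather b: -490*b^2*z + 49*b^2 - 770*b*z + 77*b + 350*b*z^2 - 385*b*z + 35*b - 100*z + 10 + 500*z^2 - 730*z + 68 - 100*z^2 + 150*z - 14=b^2*(49 - 490*z) + b*(350*z^2 - 1155*z + 112) + 400*z^2 - 680*z + 64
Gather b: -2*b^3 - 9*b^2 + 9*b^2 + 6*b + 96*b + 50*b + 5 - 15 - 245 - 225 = -2*b^3 + 152*b - 480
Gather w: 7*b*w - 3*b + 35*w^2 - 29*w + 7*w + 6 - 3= -3*b + 35*w^2 + w*(7*b - 22) + 3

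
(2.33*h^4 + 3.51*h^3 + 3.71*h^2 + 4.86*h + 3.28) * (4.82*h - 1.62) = 11.2306*h^5 + 13.1436*h^4 + 12.196*h^3 + 17.415*h^2 + 7.9364*h - 5.3136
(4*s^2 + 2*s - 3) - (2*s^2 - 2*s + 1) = 2*s^2 + 4*s - 4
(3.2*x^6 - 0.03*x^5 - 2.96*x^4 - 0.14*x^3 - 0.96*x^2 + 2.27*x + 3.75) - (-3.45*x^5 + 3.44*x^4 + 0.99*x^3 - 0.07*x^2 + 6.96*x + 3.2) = 3.2*x^6 + 3.42*x^5 - 6.4*x^4 - 1.13*x^3 - 0.89*x^2 - 4.69*x + 0.55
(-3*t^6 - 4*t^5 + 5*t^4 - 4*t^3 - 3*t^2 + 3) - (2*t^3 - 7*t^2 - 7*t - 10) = -3*t^6 - 4*t^5 + 5*t^4 - 6*t^3 + 4*t^2 + 7*t + 13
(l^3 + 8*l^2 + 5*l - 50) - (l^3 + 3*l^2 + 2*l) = 5*l^2 + 3*l - 50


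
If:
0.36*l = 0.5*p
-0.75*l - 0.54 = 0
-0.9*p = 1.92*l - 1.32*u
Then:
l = -0.72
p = -0.52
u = -1.40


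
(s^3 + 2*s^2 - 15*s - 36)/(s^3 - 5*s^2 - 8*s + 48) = (s + 3)/(s - 4)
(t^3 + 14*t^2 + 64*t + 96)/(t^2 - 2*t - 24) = (t^2 + 10*t + 24)/(t - 6)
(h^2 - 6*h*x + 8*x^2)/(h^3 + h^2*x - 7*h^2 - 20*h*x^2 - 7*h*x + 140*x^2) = (h - 2*x)/(h^2 + 5*h*x - 7*h - 35*x)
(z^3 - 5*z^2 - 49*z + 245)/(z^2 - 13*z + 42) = (z^2 + 2*z - 35)/(z - 6)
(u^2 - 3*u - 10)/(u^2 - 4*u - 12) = (u - 5)/(u - 6)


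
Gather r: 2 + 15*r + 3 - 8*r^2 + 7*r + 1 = -8*r^2 + 22*r + 6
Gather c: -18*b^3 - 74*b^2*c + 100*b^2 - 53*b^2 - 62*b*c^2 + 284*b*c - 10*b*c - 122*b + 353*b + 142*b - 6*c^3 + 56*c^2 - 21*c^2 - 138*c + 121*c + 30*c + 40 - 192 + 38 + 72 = -18*b^3 + 47*b^2 + 373*b - 6*c^3 + c^2*(35 - 62*b) + c*(-74*b^2 + 274*b + 13) - 42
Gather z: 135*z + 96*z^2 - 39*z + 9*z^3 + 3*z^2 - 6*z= 9*z^3 + 99*z^2 + 90*z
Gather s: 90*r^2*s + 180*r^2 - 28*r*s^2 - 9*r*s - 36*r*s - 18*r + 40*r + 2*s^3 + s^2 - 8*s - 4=180*r^2 + 22*r + 2*s^3 + s^2*(1 - 28*r) + s*(90*r^2 - 45*r - 8) - 4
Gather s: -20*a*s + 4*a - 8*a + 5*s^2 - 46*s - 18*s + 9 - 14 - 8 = -4*a + 5*s^2 + s*(-20*a - 64) - 13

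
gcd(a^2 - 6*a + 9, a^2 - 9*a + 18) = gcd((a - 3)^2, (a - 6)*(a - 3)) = a - 3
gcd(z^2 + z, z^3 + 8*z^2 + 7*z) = z^2 + z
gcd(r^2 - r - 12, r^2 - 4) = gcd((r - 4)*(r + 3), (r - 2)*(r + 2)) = 1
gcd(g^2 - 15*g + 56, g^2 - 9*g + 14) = g - 7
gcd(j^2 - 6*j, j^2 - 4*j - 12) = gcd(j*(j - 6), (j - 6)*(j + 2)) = j - 6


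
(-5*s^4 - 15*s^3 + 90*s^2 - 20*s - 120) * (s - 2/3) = -5*s^5 - 35*s^4/3 + 100*s^3 - 80*s^2 - 320*s/3 + 80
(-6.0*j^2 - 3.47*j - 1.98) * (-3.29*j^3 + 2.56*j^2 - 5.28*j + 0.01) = 19.74*j^5 - 3.9437*j^4 + 29.311*j^3 + 13.1928*j^2 + 10.4197*j - 0.0198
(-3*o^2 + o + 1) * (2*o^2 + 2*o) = -6*o^4 - 4*o^3 + 4*o^2 + 2*o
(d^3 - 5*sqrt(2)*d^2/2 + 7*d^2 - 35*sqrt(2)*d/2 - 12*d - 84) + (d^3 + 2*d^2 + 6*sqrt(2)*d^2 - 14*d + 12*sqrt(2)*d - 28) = 2*d^3 + 7*sqrt(2)*d^2/2 + 9*d^2 - 26*d - 11*sqrt(2)*d/2 - 112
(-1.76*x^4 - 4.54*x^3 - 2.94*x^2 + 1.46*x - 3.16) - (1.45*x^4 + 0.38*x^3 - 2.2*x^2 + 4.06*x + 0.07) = -3.21*x^4 - 4.92*x^3 - 0.74*x^2 - 2.6*x - 3.23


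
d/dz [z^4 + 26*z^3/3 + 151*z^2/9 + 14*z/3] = 4*z^3 + 26*z^2 + 302*z/9 + 14/3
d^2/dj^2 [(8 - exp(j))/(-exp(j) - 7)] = 15*(7 - exp(j))*exp(j)/(exp(3*j) + 21*exp(2*j) + 147*exp(j) + 343)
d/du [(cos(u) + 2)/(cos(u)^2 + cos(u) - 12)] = (cos(u)^2 + 4*cos(u) + 14)*sin(u)/(cos(u)^2 + cos(u) - 12)^2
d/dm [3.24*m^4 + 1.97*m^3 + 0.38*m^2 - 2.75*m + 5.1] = 12.96*m^3 + 5.91*m^2 + 0.76*m - 2.75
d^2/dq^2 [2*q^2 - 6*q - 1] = 4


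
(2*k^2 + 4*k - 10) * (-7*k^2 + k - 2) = -14*k^4 - 26*k^3 + 70*k^2 - 18*k + 20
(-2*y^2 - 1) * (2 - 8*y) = 16*y^3 - 4*y^2 + 8*y - 2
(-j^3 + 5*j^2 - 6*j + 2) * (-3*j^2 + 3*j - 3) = 3*j^5 - 18*j^4 + 36*j^3 - 39*j^2 + 24*j - 6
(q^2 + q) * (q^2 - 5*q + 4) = q^4 - 4*q^3 - q^2 + 4*q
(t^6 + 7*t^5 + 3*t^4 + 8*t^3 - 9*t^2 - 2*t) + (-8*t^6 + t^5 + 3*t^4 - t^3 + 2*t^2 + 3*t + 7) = -7*t^6 + 8*t^5 + 6*t^4 + 7*t^3 - 7*t^2 + t + 7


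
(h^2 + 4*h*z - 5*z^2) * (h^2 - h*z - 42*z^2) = h^4 + 3*h^3*z - 51*h^2*z^2 - 163*h*z^3 + 210*z^4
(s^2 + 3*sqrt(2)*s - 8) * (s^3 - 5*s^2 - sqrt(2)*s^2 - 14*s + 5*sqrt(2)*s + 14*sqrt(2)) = s^5 - 5*s^4 + 2*sqrt(2)*s^4 - 28*s^3 - 10*sqrt(2)*s^3 - 20*sqrt(2)*s^2 + 70*s^2 - 40*sqrt(2)*s + 196*s - 112*sqrt(2)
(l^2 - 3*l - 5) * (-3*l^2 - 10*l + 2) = -3*l^4 - l^3 + 47*l^2 + 44*l - 10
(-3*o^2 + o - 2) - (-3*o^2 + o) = -2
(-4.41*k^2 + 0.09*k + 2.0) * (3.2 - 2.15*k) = 9.4815*k^3 - 14.3055*k^2 - 4.012*k + 6.4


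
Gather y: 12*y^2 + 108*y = 12*y^2 + 108*y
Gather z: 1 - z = 1 - z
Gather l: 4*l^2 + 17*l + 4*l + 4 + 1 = 4*l^2 + 21*l + 5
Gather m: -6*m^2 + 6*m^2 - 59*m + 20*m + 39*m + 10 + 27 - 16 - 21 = 0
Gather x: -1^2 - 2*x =-2*x - 1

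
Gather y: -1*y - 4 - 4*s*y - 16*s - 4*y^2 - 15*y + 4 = -16*s - 4*y^2 + y*(-4*s - 16)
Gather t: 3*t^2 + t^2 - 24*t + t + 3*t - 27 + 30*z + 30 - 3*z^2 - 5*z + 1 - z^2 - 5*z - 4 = 4*t^2 - 20*t - 4*z^2 + 20*z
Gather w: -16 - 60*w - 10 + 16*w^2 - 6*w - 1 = 16*w^2 - 66*w - 27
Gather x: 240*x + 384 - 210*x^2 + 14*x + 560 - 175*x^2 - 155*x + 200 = -385*x^2 + 99*x + 1144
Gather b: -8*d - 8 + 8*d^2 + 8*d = 8*d^2 - 8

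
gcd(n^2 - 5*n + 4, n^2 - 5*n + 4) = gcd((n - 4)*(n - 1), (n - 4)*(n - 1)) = n^2 - 5*n + 4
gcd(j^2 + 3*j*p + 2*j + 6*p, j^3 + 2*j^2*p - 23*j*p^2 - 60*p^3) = j + 3*p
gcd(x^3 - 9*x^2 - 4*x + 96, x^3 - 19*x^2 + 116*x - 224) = x^2 - 12*x + 32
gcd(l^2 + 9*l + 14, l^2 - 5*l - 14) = l + 2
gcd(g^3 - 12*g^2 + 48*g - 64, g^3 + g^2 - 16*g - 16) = g - 4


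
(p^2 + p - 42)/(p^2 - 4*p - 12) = (p + 7)/(p + 2)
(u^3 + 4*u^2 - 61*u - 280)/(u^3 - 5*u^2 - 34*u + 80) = (u + 7)/(u - 2)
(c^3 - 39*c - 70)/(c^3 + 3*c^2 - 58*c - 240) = (c^2 - 5*c - 14)/(c^2 - 2*c - 48)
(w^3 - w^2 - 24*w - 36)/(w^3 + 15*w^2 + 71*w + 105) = (w^2 - 4*w - 12)/(w^2 + 12*w + 35)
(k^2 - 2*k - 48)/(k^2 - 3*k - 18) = (-k^2 + 2*k + 48)/(-k^2 + 3*k + 18)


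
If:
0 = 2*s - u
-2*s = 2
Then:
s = -1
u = -2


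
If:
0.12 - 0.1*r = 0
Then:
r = 1.20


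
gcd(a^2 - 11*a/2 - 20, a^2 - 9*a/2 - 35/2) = a + 5/2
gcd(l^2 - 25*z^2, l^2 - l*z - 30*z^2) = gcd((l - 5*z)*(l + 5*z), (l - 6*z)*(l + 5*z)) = l + 5*z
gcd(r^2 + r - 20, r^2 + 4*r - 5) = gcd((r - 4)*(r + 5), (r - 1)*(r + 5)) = r + 5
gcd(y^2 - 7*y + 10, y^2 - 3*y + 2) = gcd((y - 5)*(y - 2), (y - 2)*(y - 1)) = y - 2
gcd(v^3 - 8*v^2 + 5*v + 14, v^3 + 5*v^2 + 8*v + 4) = v + 1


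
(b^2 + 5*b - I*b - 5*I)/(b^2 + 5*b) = (b - I)/b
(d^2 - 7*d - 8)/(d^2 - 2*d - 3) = (d - 8)/(d - 3)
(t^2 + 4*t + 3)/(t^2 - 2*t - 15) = (t + 1)/(t - 5)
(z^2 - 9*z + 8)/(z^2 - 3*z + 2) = (z - 8)/(z - 2)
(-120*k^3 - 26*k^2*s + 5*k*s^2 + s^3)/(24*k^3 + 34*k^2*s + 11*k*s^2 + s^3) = (-5*k + s)/(k + s)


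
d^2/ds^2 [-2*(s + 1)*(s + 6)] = -4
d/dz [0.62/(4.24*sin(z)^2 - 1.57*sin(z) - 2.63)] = (0.9734 - 5.2576*sin(z))*cos(z)/(-4.24*sin(z)^2 + 1.57*sin(z) + 2.63)^2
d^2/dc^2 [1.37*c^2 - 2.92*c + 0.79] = 2.74000000000000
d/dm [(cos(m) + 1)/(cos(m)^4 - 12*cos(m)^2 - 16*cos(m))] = (-21*cos(m) - 9*cos(2*m)/2 + cos(3*m) + 3*cos(4*m)/8 - 167/8)*sin(m)/((cos(m) - 4)^2*(cos(m) + 2)^4*cos(m)^2)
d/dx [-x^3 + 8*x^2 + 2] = x*(16 - 3*x)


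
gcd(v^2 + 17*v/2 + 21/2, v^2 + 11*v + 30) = 1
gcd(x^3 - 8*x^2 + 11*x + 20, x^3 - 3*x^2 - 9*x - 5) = x^2 - 4*x - 5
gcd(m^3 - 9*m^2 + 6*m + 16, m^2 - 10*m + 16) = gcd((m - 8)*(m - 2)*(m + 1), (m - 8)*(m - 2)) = m^2 - 10*m + 16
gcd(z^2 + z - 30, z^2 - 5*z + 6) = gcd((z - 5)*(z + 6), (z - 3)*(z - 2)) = 1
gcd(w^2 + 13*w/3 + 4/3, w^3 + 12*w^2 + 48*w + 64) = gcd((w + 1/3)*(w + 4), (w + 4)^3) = w + 4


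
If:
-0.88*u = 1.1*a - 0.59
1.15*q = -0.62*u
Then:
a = 0.536363636363636 - 0.8*u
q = -0.539130434782609*u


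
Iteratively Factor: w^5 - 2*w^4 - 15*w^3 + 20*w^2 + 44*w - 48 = (w - 2)*(w^4 - 15*w^2 - 10*w + 24) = (w - 2)*(w + 2)*(w^3 - 2*w^2 - 11*w + 12) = (w - 4)*(w - 2)*(w + 2)*(w^2 + 2*w - 3) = (w - 4)*(w - 2)*(w - 1)*(w + 2)*(w + 3)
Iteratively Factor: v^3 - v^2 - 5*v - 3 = (v + 1)*(v^2 - 2*v - 3) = (v - 3)*(v + 1)*(v + 1)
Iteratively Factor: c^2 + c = (c)*(c + 1)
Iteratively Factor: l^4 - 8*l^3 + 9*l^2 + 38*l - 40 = (l - 1)*(l^3 - 7*l^2 + 2*l + 40) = (l - 1)*(l + 2)*(l^2 - 9*l + 20) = (l - 4)*(l - 1)*(l + 2)*(l - 5)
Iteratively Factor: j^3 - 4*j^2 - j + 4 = (j - 4)*(j^2 - 1) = (j - 4)*(j + 1)*(j - 1)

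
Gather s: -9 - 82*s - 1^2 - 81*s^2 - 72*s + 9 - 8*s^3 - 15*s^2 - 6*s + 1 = -8*s^3 - 96*s^2 - 160*s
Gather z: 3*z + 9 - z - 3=2*z + 6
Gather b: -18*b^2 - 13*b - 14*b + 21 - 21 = -18*b^2 - 27*b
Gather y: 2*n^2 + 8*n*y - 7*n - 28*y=2*n^2 - 7*n + y*(8*n - 28)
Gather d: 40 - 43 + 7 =4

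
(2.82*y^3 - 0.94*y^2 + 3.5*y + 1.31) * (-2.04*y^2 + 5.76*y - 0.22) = -5.7528*y^5 + 18.1608*y^4 - 13.1748*y^3 + 17.6944*y^2 + 6.7756*y - 0.2882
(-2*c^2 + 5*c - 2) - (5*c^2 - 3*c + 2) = -7*c^2 + 8*c - 4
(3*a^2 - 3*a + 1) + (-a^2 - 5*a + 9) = 2*a^2 - 8*a + 10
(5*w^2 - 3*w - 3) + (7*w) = 5*w^2 + 4*w - 3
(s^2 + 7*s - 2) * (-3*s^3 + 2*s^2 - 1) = -3*s^5 - 19*s^4 + 20*s^3 - 5*s^2 - 7*s + 2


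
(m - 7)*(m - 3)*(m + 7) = m^3 - 3*m^2 - 49*m + 147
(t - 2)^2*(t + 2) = t^3 - 2*t^2 - 4*t + 8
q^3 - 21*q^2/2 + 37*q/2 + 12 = (q - 8)*(q - 3)*(q + 1/2)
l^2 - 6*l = l*(l - 6)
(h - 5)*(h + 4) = h^2 - h - 20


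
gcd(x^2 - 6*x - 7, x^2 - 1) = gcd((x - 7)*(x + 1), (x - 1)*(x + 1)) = x + 1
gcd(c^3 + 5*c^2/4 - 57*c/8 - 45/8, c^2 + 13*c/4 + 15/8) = c + 3/4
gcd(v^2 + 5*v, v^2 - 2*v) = v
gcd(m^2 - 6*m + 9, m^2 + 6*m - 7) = 1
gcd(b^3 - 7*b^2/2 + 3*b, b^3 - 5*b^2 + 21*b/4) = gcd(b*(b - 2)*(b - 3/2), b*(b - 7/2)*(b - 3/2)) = b^2 - 3*b/2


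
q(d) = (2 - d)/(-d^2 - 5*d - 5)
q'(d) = (2 - d)*(2*d + 5)/(-d^2 - 5*d - 5)^2 - 1/(-d^2 - 5*d - 5)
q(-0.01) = -0.41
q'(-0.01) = 0.61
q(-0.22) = -0.56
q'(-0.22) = 0.90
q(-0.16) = -0.51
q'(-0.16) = 0.80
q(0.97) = -0.10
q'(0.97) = 0.15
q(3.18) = 0.04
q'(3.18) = 0.02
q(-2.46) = 3.57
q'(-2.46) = -0.57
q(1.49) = -0.03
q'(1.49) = 0.09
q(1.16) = -0.07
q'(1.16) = 0.12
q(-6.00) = -0.73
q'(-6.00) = -0.37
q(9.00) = 0.05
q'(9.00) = 0.00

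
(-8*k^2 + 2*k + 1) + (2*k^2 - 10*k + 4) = -6*k^2 - 8*k + 5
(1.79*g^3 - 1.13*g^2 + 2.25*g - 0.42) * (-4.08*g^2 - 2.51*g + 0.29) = -7.3032*g^5 + 0.1175*g^4 - 5.8246*g^3 - 4.2616*g^2 + 1.7067*g - 0.1218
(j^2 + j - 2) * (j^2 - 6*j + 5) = j^4 - 5*j^3 - 3*j^2 + 17*j - 10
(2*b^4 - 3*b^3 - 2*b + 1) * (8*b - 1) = 16*b^5 - 26*b^4 + 3*b^3 - 16*b^2 + 10*b - 1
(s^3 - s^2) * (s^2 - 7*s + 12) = s^5 - 8*s^4 + 19*s^3 - 12*s^2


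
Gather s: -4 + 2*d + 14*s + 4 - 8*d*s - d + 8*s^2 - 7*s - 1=d + 8*s^2 + s*(7 - 8*d) - 1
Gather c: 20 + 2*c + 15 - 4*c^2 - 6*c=-4*c^2 - 4*c + 35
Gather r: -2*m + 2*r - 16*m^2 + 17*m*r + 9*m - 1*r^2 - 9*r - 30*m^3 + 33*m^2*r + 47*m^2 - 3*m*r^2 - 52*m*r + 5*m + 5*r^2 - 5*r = -30*m^3 + 31*m^2 + 12*m + r^2*(4 - 3*m) + r*(33*m^2 - 35*m - 12)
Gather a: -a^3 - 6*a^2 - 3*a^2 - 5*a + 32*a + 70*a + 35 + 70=-a^3 - 9*a^2 + 97*a + 105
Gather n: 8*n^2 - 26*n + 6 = 8*n^2 - 26*n + 6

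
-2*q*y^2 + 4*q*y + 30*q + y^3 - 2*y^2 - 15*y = (-2*q + y)*(y - 5)*(y + 3)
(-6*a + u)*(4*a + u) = -24*a^2 - 2*a*u + u^2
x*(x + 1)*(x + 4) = x^3 + 5*x^2 + 4*x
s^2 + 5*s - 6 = (s - 1)*(s + 6)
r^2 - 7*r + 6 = (r - 6)*(r - 1)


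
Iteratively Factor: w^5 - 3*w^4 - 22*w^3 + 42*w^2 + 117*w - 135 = (w - 5)*(w^4 + 2*w^3 - 12*w^2 - 18*w + 27) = (w - 5)*(w + 3)*(w^3 - w^2 - 9*w + 9) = (w - 5)*(w - 1)*(w + 3)*(w^2 - 9) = (w - 5)*(w - 1)*(w + 3)^2*(w - 3)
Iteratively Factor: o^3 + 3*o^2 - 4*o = (o + 4)*(o^2 - o) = (o - 1)*(o + 4)*(o)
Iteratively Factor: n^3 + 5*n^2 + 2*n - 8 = (n - 1)*(n^2 + 6*n + 8) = (n - 1)*(n + 4)*(n + 2)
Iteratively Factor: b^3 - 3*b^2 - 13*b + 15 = (b + 3)*(b^2 - 6*b + 5) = (b - 1)*(b + 3)*(b - 5)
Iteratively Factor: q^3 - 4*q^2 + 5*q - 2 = (q - 1)*(q^2 - 3*q + 2) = (q - 1)^2*(q - 2)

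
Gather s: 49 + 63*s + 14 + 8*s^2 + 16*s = 8*s^2 + 79*s + 63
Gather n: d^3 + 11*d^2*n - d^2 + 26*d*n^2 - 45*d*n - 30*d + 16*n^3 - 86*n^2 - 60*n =d^3 - d^2 - 30*d + 16*n^3 + n^2*(26*d - 86) + n*(11*d^2 - 45*d - 60)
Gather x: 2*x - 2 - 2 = 2*x - 4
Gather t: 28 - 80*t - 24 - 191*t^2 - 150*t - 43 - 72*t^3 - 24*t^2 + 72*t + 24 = -72*t^3 - 215*t^2 - 158*t - 15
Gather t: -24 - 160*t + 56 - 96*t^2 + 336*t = -96*t^2 + 176*t + 32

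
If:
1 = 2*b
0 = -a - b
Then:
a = -1/2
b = 1/2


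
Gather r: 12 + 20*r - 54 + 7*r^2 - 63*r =7*r^2 - 43*r - 42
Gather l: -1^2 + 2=1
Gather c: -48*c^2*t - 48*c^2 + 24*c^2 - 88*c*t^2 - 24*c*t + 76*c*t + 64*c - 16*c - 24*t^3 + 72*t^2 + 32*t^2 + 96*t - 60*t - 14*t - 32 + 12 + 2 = c^2*(-48*t - 24) + c*(-88*t^2 + 52*t + 48) - 24*t^3 + 104*t^2 + 22*t - 18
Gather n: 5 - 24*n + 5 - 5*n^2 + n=-5*n^2 - 23*n + 10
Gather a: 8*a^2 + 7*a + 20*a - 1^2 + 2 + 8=8*a^2 + 27*a + 9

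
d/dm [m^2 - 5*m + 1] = 2*m - 5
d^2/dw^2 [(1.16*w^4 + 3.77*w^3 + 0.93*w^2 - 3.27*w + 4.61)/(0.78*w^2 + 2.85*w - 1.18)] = (1.411488*w^6 + 15.47208*w^5 + 50.1266159999999*w^4 - 2.34752999999998*w^3 - 34.724676*w^2 + 74.92602*w + 63.971382)/(0.474552*w^6 + 5.20182*w^5 + 16.852914*w^4 + 7.410285*w^3 - 25.495434*w^2 + 11.90502*w - 1.643032)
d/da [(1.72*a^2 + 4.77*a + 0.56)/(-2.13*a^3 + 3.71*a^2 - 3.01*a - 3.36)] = (3.6636*a^4 + 20.3202*a^3 - 19.2955*a^2 - 15.7136*a - 14.3416)/(4.5369*a^6 - 15.8046*a^5 + 26.5867*a^4 - 8.0206*a^3 - 15.8711*a^2 + 20.2272*a + 11.2896)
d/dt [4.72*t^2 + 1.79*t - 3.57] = 9.44*t + 1.79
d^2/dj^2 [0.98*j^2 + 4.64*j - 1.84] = 1.96000000000000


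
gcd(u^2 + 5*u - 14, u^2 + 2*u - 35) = u + 7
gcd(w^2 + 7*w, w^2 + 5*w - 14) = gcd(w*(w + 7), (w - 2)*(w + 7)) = w + 7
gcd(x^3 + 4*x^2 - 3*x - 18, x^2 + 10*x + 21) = x + 3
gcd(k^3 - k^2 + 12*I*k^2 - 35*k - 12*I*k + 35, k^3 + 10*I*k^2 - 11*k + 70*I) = k^2 + 12*I*k - 35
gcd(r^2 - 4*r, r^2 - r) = r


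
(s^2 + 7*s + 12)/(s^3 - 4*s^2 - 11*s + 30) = (s + 4)/(s^2 - 7*s + 10)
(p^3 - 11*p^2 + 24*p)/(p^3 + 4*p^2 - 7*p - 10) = p*(p^2 - 11*p + 24)/(p^3 + 4*p^2 - 7*p - 10)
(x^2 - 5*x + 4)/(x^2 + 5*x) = (x^2 - 5*x + 4)/(x*(x + 5))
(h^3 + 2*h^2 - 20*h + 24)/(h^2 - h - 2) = (h^2 + 4*h - 12)/(h + 1)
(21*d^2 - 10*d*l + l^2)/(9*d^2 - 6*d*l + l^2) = (7*d - l)/(3*d - l)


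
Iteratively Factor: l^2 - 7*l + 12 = (l - 4)*(l - 3)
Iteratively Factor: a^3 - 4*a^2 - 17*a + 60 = (a + 4)*(a^2 - 8*a + 15) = (a - 5)*(a + 4)*(a - 3)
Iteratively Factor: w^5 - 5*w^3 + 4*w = (w)*(w^4 - 5*w^2 + 4) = w*(w - 2)*(w^3 + 2*w^2 - w - 2) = w*(w - 2)*(w + 2)*(w^2 - 1) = w*(w - 2)*(w + 1)*(w + 2)*(w - 1)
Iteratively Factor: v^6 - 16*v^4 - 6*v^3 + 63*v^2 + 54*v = (v + 2)*(v^5 - 2*v^4 - 12*v^3 + 18*v^2 + 27*v) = (v + 1)*(v + 2)*(v^4 - 3*v^3 - 9*v^2 + 27*v) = (v - 3)*(v + 1)*(v + 2)*(v^3 - 9*v) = (v - 3)*(v + 1)*(v + 2)*(v + 3)*(v^2 - 3*v) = v*(v - 3)*(v + 1)*(v + 2)*(v + 3)*(v - 3)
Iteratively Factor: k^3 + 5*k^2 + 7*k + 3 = (k + 1)*(k^2 + 4*k + 3) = (k + 1)*(k + 3)*(k + 1)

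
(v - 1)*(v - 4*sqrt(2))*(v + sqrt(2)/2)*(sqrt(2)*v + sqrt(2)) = sqrt(2)*v^4 - 7*v^3 - 5*sqrt(2)*v^2 + 7*v + 4*sqrt(2)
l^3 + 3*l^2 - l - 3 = (l - 1)*(l + 1)*(l + 3)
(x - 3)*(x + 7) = x^2 + 4*x - 21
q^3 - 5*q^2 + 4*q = q*(q - 4)*(q - 1)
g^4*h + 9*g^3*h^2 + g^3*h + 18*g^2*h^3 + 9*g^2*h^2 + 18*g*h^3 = g*(g + 3*h)*(g + 6*h)*(g*h + h)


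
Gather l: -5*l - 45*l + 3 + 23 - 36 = -50*l - 10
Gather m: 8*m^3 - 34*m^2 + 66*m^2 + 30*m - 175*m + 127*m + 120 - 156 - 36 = 8*m^3 + 32*m^2 - 18*m - 72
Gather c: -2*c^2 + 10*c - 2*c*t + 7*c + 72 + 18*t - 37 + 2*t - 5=-2*c^2 + c*(17 - 2*t) + 20*t + 30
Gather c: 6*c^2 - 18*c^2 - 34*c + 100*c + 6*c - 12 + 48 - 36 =-12*c^2 + 72*c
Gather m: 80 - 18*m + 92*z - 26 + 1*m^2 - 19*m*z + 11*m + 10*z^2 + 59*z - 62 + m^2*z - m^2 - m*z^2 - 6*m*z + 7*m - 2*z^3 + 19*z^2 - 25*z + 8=m^2*z + m*(-z^2 - 25*z) - 2*z^3 + 29*z^2 + 126*z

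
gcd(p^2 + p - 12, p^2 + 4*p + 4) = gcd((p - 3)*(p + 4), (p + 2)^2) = 1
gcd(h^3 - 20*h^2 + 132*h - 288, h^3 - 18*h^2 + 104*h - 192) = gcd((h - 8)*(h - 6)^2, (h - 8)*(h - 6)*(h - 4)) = h^2 - 14*h + 48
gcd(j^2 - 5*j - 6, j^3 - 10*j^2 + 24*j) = j - 6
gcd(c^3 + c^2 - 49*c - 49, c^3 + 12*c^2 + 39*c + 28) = c^2 + 8*c + 7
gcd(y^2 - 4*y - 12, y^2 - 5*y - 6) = y - 6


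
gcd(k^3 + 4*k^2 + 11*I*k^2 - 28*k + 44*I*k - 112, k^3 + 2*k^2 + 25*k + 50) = 1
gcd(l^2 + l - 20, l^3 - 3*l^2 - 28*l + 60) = l + 5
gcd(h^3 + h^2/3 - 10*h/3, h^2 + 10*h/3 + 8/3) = h + 2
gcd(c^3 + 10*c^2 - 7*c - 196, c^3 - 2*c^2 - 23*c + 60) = c - 4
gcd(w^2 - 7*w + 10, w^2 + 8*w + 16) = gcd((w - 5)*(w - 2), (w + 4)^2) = 1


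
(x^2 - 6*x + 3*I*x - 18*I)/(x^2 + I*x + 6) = (x - 6)/(x - 2*I)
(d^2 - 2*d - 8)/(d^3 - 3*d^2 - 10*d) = (d - 4)/(d*(d - 5))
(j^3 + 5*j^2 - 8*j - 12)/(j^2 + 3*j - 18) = (j^2 - j - 2)/(j - 3)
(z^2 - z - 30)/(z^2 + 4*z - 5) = (z - 6)/(z - 1)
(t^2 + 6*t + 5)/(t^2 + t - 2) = (t^2 + 6*t + 5)/(t^2 + t - 2)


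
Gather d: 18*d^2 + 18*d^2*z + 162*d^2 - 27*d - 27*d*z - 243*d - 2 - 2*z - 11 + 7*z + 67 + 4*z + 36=d^2*(18*z + 180) + d*(-27*z - 270) + 9*z + 90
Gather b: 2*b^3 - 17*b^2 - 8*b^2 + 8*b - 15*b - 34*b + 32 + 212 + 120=2*b^3 - 25*b^2 - 41*b + 364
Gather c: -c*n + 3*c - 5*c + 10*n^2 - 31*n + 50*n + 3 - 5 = c*(-n - 2) + 10*n^2 + 19*n - 2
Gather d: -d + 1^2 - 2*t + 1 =-d - 2*t + 2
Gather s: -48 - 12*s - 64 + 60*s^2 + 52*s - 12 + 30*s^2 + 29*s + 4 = 90*s^2 + 69*s - 120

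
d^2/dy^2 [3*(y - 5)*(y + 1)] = 6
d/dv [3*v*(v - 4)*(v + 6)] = 9*v^2 + 12*v - 72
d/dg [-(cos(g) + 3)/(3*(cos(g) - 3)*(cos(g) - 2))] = (sin(g)^2 - 6*cos(g) + 20)*sin(g)/(3*(cos(g) - 3)^2*(cos(g) - 2)^2)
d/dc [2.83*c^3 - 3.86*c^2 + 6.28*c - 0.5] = 8.49*c^2 - 7.72*c + 6.28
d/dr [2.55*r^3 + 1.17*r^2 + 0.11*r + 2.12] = 7.65*r^2 + 2.34*r + 0.11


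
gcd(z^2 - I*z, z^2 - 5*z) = z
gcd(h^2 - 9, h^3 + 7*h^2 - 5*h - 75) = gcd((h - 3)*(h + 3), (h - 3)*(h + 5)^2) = h - 3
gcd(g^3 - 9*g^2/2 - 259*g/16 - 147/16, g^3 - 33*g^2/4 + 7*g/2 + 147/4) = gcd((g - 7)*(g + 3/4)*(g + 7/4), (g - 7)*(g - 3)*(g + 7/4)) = g^2 - 21*g/4 - 49/4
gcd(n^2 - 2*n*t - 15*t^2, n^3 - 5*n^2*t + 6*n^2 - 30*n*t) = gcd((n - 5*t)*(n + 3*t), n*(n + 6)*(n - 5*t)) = -n + 5*t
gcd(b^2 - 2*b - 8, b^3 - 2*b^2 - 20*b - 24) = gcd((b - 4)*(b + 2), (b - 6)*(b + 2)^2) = b + 2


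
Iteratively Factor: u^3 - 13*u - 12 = (u + 1)*(u^2 - u - 12) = (u - 4)*(u + 1)*(u + 3)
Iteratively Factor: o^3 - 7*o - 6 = (o - 3)*(o^2 + 3*o + 2) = (o - 3)*(o + 2)*(o + 1)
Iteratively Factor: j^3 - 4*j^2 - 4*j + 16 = (j - 2)*(j^2 - 2*j - 8) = (j - 4)*(j - 2)*(j + 2)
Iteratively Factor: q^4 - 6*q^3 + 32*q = (q)*(q^3 - 6*q^2 + 32) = q*(q + 2)*(q^2 - 8*q + 16) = q*(q - 4)*(q + 2)*(q - 4)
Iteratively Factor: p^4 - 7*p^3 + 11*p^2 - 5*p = (p)*(p^3 - 7*p^2 + 11*p - 5) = p*(p - 1)*(p^2 - 6*p + 5) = p*(p - 1)^2*(p - 5)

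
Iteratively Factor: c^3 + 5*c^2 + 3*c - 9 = (c + 3)*(c^2 + 2*c - 3) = (c + 3)^2*(c - 1)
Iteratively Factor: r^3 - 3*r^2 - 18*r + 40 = (r - 5)*(r^2 + 2*r - 8) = (r - 5)*(r + 4)*(r - 2)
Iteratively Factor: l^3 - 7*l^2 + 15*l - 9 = (l - 3)*(l^2 - 4*l + 3) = (l - 3)^2*(l - 1)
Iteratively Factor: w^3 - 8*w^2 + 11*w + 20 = (w - 5)*(w^2 - 3*w - 4) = (w - 5)*(w + 1)*(w - 4)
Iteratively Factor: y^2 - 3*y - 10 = (y + 2)*(y - 5)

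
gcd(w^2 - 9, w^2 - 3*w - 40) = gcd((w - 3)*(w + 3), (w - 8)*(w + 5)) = 1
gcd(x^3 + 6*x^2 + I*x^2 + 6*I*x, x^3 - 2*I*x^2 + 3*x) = x^2 + I*x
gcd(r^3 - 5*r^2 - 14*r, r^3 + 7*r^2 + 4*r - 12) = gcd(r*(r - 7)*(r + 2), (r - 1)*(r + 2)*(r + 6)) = r + 2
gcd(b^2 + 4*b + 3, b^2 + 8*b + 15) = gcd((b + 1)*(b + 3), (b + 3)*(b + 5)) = b + 3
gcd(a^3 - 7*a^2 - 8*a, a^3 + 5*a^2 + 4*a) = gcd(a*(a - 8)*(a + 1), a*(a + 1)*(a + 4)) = a^2 + a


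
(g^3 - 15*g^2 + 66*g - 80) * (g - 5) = g^4 - 20*g^3 + 141*g^2 - 410*g + 400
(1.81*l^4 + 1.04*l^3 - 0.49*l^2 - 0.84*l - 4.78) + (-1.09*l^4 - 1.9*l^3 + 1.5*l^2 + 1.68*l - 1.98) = 0.72*l^4 - 0.86*l^3 + 1.01*l^2 + 0.84*l - 6.76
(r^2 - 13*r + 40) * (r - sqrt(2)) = r^3 - 13*r^2 - sqrt(2)*r^2 + 13*sqrt(2)*r + 40*r - 40*sqrt(2)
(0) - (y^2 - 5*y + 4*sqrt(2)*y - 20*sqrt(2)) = -y^2 - 4*sqrt(2)*y + 5*y + 20*sqrt(2)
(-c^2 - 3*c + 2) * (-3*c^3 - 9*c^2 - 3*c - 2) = 3*c^5 + 18*c^4 + 24*c^3 - 7*c^2 - 4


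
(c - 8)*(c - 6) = c^2 - 14*c + 48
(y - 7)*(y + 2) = y^2 - 5*y - 14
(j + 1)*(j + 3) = j^2 + 4*j + 3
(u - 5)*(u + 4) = u^2 - u - 20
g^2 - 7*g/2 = g*(g - 7/2)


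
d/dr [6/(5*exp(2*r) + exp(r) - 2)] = (-60*exp(r) - 6)*exp(r)/(5*exp(2*r) + exp(r) - 2)^2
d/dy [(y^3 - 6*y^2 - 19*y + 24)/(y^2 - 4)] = (y^4 + 7*y^2 + 76)/(y^4 - 8*y^2 + 16)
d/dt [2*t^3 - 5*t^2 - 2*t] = 6*t^2 - 10*t - 2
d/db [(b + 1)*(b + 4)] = 2*b + 5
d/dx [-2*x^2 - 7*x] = -4*x - 7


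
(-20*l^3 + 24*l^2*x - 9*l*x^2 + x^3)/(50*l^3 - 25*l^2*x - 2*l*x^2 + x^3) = (-2*l + x)/(5*l + x)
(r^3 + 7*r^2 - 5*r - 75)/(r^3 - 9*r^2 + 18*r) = (r^2 + 10*r + 25)/(r*(r - 6))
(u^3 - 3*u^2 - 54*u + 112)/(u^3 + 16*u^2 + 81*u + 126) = (u^2 - 10*u + 16)/(u^2 + 9*u + 18)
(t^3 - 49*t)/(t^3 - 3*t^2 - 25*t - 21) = t*(t + 7)/(t^2 + 4*t + 3)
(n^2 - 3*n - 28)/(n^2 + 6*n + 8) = (n - 7)/(n + 2)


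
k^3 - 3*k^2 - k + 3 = (k - 3)*(k - 1)*(k + 1)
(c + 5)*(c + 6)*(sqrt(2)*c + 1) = sqrt(2)*c^3 + c^2 + 11*sqrt(2)*c^2 + 11*c + 30*sqrt(2)*c + 30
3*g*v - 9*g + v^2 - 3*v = (3*g + v)*(v - 3)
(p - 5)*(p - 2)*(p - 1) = p^3 - 8*p^2 + 17*p - 10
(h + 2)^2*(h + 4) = h^3 + 8*h^2 + 20*h + 16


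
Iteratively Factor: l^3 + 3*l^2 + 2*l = (l + 1)*(l^2 + 2*l) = (l + 1)*(l + 2)*(l)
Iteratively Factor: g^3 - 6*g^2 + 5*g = (g - 5)*(g^2 - g) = (g - 5)*(g - 1)*(g)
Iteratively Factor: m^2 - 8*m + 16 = (m - 4)*(m - 4)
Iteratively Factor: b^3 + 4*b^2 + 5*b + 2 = (b + 1)*(b^2 + 3*b + 2) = (b + 1)^2*(b + 2)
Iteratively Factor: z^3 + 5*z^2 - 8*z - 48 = (z - 3)*(z^2 + 8*z + 16) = (z - 3)*(z + 4)*(z + 4)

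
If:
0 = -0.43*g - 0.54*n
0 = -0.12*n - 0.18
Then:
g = 1.88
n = -1.50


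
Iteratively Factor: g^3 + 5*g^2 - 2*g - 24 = (g - 2)*(g^2 + 7*g + 12) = (g - 2)*(g + 3)*(g + 4)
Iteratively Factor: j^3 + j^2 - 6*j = (j + 3)*(j^2 - 2*j) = j*(j + 3)*(j - 2)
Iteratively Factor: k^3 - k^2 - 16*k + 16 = (k - 4)*(k^2 + 3*k - 4) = (k - 4)*(k - 1)*(k + 4)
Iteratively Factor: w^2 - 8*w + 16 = (w - 4)*(w - 4)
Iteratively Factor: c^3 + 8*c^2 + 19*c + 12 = (c + 1)*(c^2 + 7*c + 12) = (c + 1)*(c + 3)*(c + 4)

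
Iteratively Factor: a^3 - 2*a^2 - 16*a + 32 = (a + 4)*(a^2 - 6*a + 8) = (a - 4)*(a + 4)*(a - 2)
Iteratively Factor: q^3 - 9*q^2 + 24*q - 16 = (q - 1)*(q^2 - 8*q + 16) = (q - 4)*(q - 1)*(q - 4)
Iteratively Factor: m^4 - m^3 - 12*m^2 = (m + 3)*(m^3 - 4*m^2) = m*(m + 3)*(m^2 - 4*m) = m*(m - 4)*(m + 3)*(m)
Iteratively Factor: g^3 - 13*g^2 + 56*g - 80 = (g - 4)*(g^2 - 9*g + 20) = (g - 4)^2*(g - 5)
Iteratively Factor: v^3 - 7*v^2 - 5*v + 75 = (v + 3)*(v^2 - 10*v + 25) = (v - 5)*(v + 3)*(v - 5)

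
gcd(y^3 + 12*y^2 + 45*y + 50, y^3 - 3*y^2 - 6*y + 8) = y + 2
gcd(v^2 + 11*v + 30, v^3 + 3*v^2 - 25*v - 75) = v + 5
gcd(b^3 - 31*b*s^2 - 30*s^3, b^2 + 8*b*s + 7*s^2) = b + s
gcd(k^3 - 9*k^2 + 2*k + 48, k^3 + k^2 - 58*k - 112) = k^2 - 6*k - 16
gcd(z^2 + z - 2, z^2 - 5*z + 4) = z - 1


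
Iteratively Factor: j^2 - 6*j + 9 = (j - 3)*(j - 3)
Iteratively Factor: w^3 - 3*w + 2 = (w - 1)*(w^2 + w - 2) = (w - 1)*(w + 2)*(w - 1)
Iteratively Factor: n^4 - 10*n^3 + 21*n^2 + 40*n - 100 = (n - 2)*(n^3 - 8*n^2 + 5*n + 50) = (n - 5)*(n - 2)*(n^2 - 3*n - 10) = (n - 5)*(n - 2)*(n + 2)*(n - 5)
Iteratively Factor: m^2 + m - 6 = (m - 2)*(m + 3)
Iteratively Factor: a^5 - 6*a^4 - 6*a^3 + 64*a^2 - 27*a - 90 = (a - 3)*(a^4 - 3*a^3 - 15*a^2 + 19*a + 30) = (a - 3)*(a + 3)*(a^3 - 6*a^2 + 3*a + 10) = (a - 5)*(a - 3)*(a + 3)*(a^2 - a - 2) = (a - 5)*(a - 3)*(a + 1)*(a + 3)*(a - 2)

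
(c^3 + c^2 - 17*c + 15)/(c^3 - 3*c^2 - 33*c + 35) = (c - 3)/(c - 7)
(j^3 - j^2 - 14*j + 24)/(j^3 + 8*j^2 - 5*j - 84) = (j - 2)/(j + 7)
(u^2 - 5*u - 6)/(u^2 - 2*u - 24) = (u + 1)/(u + 4)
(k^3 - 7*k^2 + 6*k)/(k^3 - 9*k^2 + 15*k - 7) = k*(k - 6)/(k^2 - 8*k + 7)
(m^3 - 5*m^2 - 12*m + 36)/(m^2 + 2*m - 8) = (m^2 - 3*m - 18)/(m + 4)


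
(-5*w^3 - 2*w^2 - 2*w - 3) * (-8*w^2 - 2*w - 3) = 40*w^5 + 26*w^4 + 35*w^3 + 34*w^2 + 12*w + 9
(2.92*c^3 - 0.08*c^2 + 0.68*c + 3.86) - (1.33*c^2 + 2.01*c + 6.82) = 2.92*c^3 - 1.41*c^2 - 1.33*c - 2.96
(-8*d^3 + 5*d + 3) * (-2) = 16*d^3 - 10*d - 6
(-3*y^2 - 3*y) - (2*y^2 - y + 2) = -5*y^2 - 2*y - 2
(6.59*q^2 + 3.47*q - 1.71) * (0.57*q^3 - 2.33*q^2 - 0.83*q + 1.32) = 3.7563*q^5 - 13.3768*q^4 - 14.5295*q^3 + 9.803*q^2 + 5.9997*q - 2.2572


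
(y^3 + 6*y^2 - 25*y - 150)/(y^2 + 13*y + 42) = (y^2 - 25)/(y + 7)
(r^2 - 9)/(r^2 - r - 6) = (r + 3)/(r + 2)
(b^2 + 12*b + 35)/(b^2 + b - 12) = (b^2 + 12*b + 35)/(b^2 + b - 12)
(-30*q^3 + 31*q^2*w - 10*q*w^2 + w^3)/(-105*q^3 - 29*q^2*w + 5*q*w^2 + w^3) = (6*q^2 - 5*q*w + w^2)/(21*q^2 + 10*q*w + w^2)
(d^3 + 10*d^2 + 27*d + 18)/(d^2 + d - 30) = (d^2 + 4*d + 3)/(d - 5)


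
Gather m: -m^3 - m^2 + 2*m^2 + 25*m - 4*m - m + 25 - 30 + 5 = -m^3 + m^2 + 20*m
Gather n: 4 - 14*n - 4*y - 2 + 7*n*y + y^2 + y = n*(7*y - 14) + y^2 - 3*y + 2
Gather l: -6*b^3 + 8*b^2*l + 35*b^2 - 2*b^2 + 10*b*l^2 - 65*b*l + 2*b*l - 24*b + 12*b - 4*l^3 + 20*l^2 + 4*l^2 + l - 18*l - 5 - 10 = -6*b^3 + 33*b^2 - 12*b - 4*l^3 + l^2*(10*b + 24) + l*(8*b^2 - 63*b - 17) - 15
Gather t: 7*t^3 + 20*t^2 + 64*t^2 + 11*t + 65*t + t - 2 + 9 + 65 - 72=7*t^3 + 84*t^2 + 77*t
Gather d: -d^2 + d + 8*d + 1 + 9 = -d^2 + 9*d + 10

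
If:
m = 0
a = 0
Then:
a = 0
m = 0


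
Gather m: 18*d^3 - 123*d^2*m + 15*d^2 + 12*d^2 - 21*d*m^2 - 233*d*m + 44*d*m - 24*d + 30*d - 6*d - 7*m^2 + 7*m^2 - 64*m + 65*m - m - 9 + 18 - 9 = 18*d^3 + 27*d^2 - 21*d*m^2 + m*(-123*d^2 - 189*d)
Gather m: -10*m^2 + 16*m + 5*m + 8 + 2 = -10*m^2 + 21*m + 10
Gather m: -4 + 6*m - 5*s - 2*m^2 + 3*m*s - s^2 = -2*m^2 + m*(3*s + 6) - s^2 - 5*s - 4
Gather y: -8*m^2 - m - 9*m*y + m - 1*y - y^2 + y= -8*m^2 - 9*m*y - y^2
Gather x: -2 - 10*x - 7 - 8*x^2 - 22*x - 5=-8*x^2 - 32*x - 14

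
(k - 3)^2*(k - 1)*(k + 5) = k^4 - 2*k^3 - 20*k^2 + 66*k - 45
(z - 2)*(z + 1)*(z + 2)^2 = z^4 + 3*z^3 - 2*z^2 - 12*z - 8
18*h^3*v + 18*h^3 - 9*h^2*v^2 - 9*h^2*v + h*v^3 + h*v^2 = (-6*h + v)*(-3*h + v)*(h*v + h)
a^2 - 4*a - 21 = (a - 7)*(a + 3)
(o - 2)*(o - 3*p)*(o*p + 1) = o^3*p - 3*o^2*p^2 - 2*o^2*p + o^2 + 6*o*p^2 - 3*o*p - 2*o + 6*p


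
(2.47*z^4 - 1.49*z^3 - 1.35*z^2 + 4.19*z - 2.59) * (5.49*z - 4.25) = 13.5603*z^5 - 18.6776*z^4 - 1.079*z^3 + 28.7406*z^2 - 32.0266*z + 11.0075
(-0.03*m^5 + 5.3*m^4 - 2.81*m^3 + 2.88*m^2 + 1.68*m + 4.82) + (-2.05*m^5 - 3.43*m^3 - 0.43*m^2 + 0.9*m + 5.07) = -2.08*m^5 + 5.3*m^4 - 6.24*m^3 + 2.45*m^2 + 2.58*m + 9.89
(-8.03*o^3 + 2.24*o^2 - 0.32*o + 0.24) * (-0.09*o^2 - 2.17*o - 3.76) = 0.7227*o^5 + 17.2235*o^4 + 25.3608*o^3 - 7.7496*o^2 + 0.6824*o - 0.9024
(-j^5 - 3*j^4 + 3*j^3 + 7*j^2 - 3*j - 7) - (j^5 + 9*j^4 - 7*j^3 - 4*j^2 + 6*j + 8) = -2*j^5 - 12*j^4 + 10*j^3 + 11*j^2 - 9*j - 15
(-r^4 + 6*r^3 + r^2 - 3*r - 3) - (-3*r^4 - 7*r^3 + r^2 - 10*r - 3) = 2*r^4 + 13*r^3 + 7*r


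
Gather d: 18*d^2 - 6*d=18*d^2 - 6*d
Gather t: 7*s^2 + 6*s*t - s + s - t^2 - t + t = 7*s^2 + 6*s*t - t^2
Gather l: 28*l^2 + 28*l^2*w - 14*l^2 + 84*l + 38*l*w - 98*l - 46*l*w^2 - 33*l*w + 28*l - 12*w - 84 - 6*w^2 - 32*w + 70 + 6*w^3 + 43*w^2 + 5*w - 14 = l^2*(28*w + 14) + l*(-46*w^2 + 5*w + 14) + 6*w^3 + 37*w^2 - 39*w - 28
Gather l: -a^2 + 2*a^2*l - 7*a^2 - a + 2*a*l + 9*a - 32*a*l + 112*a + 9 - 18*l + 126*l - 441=-8*a^2 + 120*a + l*(2*a^2 - 30*a + 108) - 432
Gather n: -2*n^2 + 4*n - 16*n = -2*n^2 - 12*n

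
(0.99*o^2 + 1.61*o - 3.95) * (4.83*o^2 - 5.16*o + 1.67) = 4.7817*o^4 + 2.6679*o^3 - 25.7328*o^2 + 23.0707*o - 6.5965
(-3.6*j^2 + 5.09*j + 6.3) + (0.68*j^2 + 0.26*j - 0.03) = -2.92*j^2 + 5.35*j + 6.27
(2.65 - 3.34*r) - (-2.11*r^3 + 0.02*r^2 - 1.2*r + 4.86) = 2.11*r^3 - 0.02*r^2 - 2.14*r - 2.21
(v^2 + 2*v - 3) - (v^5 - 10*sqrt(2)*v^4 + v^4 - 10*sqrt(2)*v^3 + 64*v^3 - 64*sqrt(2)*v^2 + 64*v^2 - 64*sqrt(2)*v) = -v^5 - v^4 + 10*sqrt(2)*v^4 - 64*v^3 + 10*sqrt(2)*v^3 - 63*v^2 + 64*sqrt(2)*v^2 + 2*v + 64*sqrt(2)*v - 3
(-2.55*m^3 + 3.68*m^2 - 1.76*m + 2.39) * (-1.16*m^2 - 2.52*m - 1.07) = 2.958*m^5 + 2.1572*m^4 - 4.5035*m^3 - 2.2748*m^2 - 4.1396*m - 2.5573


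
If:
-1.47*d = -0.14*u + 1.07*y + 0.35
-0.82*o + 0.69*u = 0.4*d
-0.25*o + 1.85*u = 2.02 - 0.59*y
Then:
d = -0.756800466234429*y - 0.119914188749582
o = 0.113746630727763*y + 1.10266753415745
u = 1.24090101812939 - 0.303547752604356*y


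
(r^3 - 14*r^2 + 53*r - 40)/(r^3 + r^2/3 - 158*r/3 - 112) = 3*(r^2 - 6*r + 5)/(3*r^2 + 25*r + 42)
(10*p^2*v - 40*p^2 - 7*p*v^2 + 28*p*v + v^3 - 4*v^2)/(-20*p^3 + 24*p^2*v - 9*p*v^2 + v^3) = (4 - v)/(2*p - v)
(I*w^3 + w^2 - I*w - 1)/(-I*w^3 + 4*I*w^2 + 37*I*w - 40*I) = (-w^2 + w*(-1 + I) + I)/(w^2 - 3*w - 40)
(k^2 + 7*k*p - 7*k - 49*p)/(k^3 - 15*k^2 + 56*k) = (k + 7*p)/(k*(k - 8))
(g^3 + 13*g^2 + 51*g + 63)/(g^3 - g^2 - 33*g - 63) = (g + 7)/(g - 7)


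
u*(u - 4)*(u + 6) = u^3 + 2*u^2 - 24*u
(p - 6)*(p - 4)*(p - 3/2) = p^3 - 23*p^2/2 + 39*p - 36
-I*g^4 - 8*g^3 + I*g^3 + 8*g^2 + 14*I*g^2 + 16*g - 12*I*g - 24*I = (g - 2)*(g - 6*I)*(g - 2*I)*(-I*g - I)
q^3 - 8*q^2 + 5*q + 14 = (q - 7)*(q - 2)*(q + 1)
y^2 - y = y*(y - 1)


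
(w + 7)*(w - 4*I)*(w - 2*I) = w^3 + 7*w^2 - 6*I*w^2 - 8*w - 42*I*w - 56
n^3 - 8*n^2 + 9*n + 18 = (n - 6)*(n - 3)*(n + 1)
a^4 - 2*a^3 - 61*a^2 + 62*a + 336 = (a - 8)*(a - 3)*(a + 2)*(a + 7)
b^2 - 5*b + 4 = (b - 4)*(b - 1)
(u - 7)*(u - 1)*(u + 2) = u^3 - 6*u^2 - 9*u + 14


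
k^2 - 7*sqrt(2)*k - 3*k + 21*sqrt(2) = (k - 3)*(k - 7*sqrt(2))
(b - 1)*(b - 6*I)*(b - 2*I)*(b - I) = b^4 - b^3 - 9*I*b^3 - 20*b^2 + 9*I*b^2 + 20*b + 12*I*b - 12*I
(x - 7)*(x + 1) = x^2 - 6*x - 7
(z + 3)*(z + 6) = z^2 + 9*z + 18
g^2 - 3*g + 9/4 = (g - 3/2)^2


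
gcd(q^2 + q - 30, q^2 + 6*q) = q + 6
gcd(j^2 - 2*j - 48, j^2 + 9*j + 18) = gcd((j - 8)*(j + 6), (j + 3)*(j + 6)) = j + 6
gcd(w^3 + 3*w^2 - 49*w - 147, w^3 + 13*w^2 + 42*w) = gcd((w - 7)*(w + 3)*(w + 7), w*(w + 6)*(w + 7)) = w + 7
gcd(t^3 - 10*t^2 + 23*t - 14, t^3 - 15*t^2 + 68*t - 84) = t^2 - 9*t + 14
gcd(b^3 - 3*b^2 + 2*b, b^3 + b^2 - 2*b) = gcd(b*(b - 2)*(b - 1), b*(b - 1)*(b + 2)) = b^2 - b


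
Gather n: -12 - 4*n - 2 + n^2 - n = n^2 - 5*n - 14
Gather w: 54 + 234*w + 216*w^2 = 216*w^2 + 234*w + 54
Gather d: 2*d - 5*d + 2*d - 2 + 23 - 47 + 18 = -d - 8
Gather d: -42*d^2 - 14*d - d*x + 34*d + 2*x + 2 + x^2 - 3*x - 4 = -42*d^2 + d*(20 - x) + x^2 - x - 2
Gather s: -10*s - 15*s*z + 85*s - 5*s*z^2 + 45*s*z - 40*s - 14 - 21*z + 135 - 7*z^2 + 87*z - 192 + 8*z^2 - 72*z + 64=s*(-5*z^2 + 30*z + 35) + z^2 - 6*z - 7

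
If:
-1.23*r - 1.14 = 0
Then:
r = -0.93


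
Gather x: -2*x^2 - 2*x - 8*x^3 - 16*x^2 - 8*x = -8*x^3 - 18*x^2 - 10*x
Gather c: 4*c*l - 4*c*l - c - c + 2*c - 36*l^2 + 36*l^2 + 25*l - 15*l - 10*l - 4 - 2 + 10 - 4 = 0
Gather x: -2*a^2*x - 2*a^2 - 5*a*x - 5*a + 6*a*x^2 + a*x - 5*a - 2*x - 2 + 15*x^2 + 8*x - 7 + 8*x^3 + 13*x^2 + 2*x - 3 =-2*a^2 - 10*a + 8*x^3 + x^2*(6*a + 28) + x*(-2*a^2 - 4*a + 8) - 12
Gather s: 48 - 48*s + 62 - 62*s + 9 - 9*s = 119 - 119*s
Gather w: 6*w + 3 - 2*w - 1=4*w + 2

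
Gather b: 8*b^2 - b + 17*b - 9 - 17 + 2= 8*b^2 + 16*b - 24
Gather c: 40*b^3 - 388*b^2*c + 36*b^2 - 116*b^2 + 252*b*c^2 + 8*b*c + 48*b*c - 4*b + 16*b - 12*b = 40*b^3 - 80*b^2 + 252*b*c^2 + c*(-388*b^2 + 56*b)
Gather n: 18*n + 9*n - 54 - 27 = 27*n - 81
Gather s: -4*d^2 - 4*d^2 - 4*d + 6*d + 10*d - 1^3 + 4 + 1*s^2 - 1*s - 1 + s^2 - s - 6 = -8*d^2 + 12*d + 2*s^2 - 2*s - 4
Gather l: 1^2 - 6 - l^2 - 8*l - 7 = -l^2 - 8*l - 12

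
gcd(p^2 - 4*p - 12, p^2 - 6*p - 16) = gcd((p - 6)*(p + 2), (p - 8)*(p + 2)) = p + 2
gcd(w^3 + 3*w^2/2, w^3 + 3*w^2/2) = w^3 + 3*w^2/2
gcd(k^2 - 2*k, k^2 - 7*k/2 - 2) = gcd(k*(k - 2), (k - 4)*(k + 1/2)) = 1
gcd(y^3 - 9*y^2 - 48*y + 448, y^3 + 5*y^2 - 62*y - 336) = y^2 - y - 56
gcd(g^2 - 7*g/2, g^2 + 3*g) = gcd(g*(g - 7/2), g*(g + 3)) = g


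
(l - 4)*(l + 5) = l^2 + l - 20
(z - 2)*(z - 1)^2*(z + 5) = z^4 + z^3 - 15*z^2 + 23*z - 10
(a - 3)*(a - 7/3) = a^2 - 16*a/3 + 7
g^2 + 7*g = g*(g + 7)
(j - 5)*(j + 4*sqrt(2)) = j^2 - 5*j + 4*sqrt(2)*j - 20*sqrt(2)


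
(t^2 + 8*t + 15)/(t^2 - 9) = (t + 5)/(t - 3)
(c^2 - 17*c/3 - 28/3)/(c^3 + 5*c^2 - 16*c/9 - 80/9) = 3*(c - 7)/(3*c^2 + 11*c - 20)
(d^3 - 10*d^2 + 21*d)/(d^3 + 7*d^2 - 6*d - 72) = d*(d - 7)/(d^2 + 10*d + 24)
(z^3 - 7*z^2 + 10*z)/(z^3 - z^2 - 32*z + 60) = z/(z + 6)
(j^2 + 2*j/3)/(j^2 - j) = (j + 2/3)/(j - 1)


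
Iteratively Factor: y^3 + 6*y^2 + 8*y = (y + 4)*(y^2 + 2*y) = (y + 2)*(y + 4)*(y)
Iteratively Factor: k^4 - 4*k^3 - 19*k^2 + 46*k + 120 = (k - 5)*(k^3 + k^2 - 14*k - 24) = (k - 5)*(k - 4)*(k^2 + 5*k + 6) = (k - 5)*(k - 4)*(k + 2)*(k + 3)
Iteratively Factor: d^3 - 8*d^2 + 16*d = (d)*(d^2 - 8*d + 16) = d*(d - 4)*(d - 4)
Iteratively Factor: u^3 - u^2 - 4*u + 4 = (u - 1)*(u^2 - 4) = (u - 2)*(u - 1)*(u + 2)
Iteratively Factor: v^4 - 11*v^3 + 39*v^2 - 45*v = (v - 5)*(v^3 - 6*v^2 + 9*v) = (v - 5)*(v - 3)*(v^2 - 3*v) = (v - 5)*(v - 3)^2*(v)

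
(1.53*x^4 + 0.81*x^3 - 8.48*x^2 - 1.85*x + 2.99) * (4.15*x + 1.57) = 6.3495*x^5 + 5.7636*x^4 - 33.9203*x^3 - 20.9911*x^2 + 9.504*x + 4.6943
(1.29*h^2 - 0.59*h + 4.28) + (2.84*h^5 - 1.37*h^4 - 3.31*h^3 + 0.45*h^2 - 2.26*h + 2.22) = 2.84*h^5 - 1.37*h^4 - 3.31*h^3 + 1.74*h^2 - 2.85*h + 6.5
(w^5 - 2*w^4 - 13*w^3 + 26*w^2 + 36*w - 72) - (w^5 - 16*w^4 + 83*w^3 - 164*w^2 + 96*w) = 14*w^4 - 96*w^3 + 190*w^2 - 60*w - 72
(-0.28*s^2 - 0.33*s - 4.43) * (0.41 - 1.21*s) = 0.3388*s^3 + 0.2845*s^2 + 5.225*s - 1.8163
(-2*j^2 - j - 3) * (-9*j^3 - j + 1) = 18*j^5 + 9*j^4 + 29*j^3 - j^2 + 2*j - 3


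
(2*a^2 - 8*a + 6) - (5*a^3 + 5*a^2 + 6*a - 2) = -5*a^3 - 3*a^2 - 14*a + 8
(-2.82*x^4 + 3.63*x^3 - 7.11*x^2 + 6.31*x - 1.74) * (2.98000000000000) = -8.4036*x^4 + 10.8174*x^3 - 21.1878*x^2 + 18.8038*x - 5.1852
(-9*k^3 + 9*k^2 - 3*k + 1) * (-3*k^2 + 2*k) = 27*k^5 - 45*k^4 + 27*k^3 - 9*k^2 + 2*k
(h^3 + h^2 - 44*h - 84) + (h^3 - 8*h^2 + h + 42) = 2*h^3 - 7*h^2 - 43*h - 42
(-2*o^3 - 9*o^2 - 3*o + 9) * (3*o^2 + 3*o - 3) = -6*o^5 - 33*o^4 - 30*o^3 + 45*o^2 + 36*o - 27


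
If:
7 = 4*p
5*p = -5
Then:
No Solution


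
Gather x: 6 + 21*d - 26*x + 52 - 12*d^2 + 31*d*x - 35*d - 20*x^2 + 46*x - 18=-12*d^2 - 14*d - 20*x^2 + x*(31*d + 20) + 40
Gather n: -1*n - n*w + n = -n*w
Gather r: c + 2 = c + 2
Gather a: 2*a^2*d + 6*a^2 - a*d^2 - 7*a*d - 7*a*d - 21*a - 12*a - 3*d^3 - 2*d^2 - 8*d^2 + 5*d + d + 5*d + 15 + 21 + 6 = a^2*(2*d + 6) + a*(-d^2 - 14*d - 33) - 3*d^3 - 10*d^2 + 11*d + 42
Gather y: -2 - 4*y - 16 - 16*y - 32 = -20*y - 50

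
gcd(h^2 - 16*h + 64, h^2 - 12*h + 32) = h - 8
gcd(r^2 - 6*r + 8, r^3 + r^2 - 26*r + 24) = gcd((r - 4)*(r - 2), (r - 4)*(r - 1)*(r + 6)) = r - 4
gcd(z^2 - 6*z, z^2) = z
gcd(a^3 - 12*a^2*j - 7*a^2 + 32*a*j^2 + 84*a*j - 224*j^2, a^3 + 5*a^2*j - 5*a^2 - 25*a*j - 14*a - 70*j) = a - 7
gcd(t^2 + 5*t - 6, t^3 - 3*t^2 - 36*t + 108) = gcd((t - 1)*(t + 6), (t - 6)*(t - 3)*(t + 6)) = t + 6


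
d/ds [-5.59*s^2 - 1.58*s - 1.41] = -11.18*s - 1.58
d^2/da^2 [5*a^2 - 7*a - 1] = 10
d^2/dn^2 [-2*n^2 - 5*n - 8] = -4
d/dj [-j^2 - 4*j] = -2*j - 4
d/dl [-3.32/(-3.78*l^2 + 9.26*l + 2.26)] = (30.7432 - 25.0992*l)/(-3.78*l^2 + 9.26*l + 2.26)^2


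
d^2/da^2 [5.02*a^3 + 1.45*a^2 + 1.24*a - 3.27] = 30.12*a + 2.9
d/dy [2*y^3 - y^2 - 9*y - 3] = 6*y^2 - 2*y - 9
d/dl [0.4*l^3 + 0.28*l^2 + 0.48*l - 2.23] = 1.2*l^2 + 0.56*l + 0.48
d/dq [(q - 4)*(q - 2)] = 2*q - 6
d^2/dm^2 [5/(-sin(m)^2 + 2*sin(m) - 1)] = 10*(2*sin(m) + 3)/(sin(m) - 1)^3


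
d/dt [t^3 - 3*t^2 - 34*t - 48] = 3*t^2 - 6*t - 34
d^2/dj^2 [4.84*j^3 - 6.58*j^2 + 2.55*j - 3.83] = 29.04*j - 13.16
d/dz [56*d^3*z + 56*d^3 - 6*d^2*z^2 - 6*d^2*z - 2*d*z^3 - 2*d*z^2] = 2*d*(28*d^2 - 6*d*z - 3*d - 3*z^2 - 2*z)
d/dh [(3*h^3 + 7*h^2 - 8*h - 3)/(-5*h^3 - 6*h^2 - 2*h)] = (17*h^4 - 92*h^3 - 107*h^2 - 36*h - 6)/(h^2*(25*h^4 + 60*h^3 + 56*h^2 + 24*h + 4))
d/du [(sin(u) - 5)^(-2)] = -2*cos(u)/(sin(u) - 5)^3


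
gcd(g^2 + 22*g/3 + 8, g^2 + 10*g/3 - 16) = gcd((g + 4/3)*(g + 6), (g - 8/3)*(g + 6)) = g + 6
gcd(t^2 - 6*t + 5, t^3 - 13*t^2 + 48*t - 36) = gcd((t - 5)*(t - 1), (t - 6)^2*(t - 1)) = t - 1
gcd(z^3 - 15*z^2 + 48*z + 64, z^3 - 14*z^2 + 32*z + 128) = z^2 - 16*z + 64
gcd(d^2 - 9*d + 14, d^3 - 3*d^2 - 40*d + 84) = d^2 - 9*d + 14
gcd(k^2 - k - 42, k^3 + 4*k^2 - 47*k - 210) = k^2 - k - 42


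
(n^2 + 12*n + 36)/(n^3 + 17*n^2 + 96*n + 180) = 1/(n + 5)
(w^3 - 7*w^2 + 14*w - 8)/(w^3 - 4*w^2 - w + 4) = (w - 2)/(w + 1)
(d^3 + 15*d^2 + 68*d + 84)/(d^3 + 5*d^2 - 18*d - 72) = (d^2 + 9*d + 14)/(d^2 - d - 12)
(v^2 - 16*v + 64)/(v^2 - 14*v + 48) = (v - 8)/(v - 6)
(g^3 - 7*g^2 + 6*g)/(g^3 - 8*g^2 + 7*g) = (g - 6)/(g - 7)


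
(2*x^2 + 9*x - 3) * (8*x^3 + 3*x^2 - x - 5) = 16*x^5 + 78*x^4 + x^3 - 28*x^2 - 42*x + 15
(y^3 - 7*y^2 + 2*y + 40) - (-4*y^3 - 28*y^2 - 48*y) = 5*y^3 + 21*y^2 + 50*y + 40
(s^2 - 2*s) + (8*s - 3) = s^2 + 6*s - 3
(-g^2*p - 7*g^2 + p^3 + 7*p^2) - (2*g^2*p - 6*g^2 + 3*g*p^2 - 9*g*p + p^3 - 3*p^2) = -3*g^2*p - g^2 - 3*g*p^2 + 9*g*p + 10*p^2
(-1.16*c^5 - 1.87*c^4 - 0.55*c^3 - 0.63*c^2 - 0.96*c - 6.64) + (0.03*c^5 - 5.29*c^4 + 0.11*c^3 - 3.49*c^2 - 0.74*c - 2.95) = -1.13*c^5 - 7.16*c^4 - 0.44*c^3 - 4.12*c^2 - 1.7*c - 9.59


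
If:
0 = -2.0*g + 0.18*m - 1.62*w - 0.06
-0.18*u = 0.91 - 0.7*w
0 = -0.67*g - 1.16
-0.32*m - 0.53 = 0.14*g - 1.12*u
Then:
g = -1.73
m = -19.51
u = -5.32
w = -0.07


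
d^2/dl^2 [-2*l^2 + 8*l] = -4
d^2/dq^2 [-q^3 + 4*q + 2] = -6*q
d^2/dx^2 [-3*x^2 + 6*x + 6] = -6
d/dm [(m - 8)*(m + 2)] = 2*m - 6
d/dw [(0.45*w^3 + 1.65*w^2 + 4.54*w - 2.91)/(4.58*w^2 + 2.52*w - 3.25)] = (2.061*w^4 + 2.268*w^3 - 21.0227*w^2 + 15.9306*w - 7.4218)/(20.9764*w^4 + 23.0832*w^3 - 23.4196*w^2 - 16.38*w + 10.5625)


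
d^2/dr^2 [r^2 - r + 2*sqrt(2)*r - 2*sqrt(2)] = 2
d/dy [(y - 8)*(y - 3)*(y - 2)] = 3*y^2 - 26*y + 46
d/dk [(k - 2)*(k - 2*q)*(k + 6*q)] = 3*k^2 + 8*k*q - 4*k - 12*q^2 - 8*q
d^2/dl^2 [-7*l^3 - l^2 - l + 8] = -42*l - 2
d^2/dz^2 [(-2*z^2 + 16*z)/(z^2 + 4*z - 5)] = 12*(4*z^3 - 5*z^2 + 40*z + 45)/(z^6 + 12*z^5 + 33*z^4 - 56*z^3 - 165*z^2 + 300*z - 125)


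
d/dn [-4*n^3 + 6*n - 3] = 6 - 12*n^2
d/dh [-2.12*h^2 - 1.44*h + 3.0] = -4.24*h - 1.44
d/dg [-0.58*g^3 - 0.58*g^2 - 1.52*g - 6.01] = -1.74*g^2 - 1.16*g - 1.52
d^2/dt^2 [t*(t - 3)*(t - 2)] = 6*t - 10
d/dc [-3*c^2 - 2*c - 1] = -6*c - 2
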